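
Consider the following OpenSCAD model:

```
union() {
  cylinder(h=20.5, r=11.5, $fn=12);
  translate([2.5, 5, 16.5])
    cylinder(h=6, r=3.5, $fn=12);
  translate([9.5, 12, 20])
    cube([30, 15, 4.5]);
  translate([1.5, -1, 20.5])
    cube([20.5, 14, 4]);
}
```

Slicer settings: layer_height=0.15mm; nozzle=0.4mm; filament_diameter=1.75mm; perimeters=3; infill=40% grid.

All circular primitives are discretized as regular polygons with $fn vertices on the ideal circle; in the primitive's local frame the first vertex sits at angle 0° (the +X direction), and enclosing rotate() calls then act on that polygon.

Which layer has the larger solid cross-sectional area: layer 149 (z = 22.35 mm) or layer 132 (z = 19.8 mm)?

layer 149 (z = 22.35 mm)

Layer 149 (z = 22.35): the cylinder does not reach this height (z outside [0, 20.5]); the r=3.5 cylinder at (2.5, 5) gives a regular 12-gon of circumradius 3.5 (constant along its height) (area = (12/2)·3.500²·sin(360°/12) = 36.75 mm²); the cube at (9.5, 12) is present — its section is the full 30×15 rectangle (area 450.00 mm²); the cube at (1.5, -1) is present — its section is the full 20.5×14 rectangle (area 287.00 mm²); Merging all regions: the regions partially overlap — summed areas 773.75 mm² minus the doubly-counted overlap 37.61 mm² gives 736.14 mm² — area = 736.14 mm². So its area = 736.14 mm². Layer 132 (z = 19.8): the r=11.5 cylinder contributes a regular 12-gon of circumradius 11.5 (area = (12/2)·11.500²·sin(360°/12) = 396.75 mm²); the cylinder at (2.5, 5): section is a regular 12-gon, circumradius r=3.5 (area = (12/2)·3.500²·sin(360°/12) = 36.75 mm²); the cube at (9.5, 12) does not reach this height (z outside [20, 24.5]); the cube at (1.5, -1) does not reach this height (z outside [20.5, 24.5]); Combining (union): the r=3.5 cylinder at (2.5, 5) lies entirely inside the r=11.5 cylinder, so the union is just the r=11.5 cylinder — area = 396.75 mm². So its area = 396.75 mm². Layer 149 is larger (736.14 vs 396.75 mm²).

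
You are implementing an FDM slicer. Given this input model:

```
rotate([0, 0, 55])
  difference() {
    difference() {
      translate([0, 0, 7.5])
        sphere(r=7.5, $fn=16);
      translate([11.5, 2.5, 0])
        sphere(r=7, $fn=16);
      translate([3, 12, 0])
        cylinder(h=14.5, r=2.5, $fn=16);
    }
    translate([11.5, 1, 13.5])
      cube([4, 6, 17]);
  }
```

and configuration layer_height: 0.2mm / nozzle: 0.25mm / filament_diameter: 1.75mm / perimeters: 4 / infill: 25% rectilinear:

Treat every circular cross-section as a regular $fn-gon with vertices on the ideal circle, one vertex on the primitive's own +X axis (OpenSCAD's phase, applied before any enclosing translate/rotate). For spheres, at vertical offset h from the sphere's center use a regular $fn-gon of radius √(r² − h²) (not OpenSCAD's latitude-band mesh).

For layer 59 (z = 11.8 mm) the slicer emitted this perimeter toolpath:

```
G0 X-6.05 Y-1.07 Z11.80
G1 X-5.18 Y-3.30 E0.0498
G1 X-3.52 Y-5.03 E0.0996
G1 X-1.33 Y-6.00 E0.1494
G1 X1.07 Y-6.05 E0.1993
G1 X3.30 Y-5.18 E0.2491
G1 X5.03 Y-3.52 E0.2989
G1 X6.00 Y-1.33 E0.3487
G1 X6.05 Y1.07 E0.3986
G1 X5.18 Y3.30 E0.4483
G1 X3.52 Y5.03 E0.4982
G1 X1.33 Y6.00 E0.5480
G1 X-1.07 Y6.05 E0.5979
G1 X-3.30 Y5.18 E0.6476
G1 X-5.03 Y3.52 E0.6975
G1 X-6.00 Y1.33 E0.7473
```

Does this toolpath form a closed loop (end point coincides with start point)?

Start point (G0): (-6.05, -1.07). End point (last G1): the path does not return to the start — open.

no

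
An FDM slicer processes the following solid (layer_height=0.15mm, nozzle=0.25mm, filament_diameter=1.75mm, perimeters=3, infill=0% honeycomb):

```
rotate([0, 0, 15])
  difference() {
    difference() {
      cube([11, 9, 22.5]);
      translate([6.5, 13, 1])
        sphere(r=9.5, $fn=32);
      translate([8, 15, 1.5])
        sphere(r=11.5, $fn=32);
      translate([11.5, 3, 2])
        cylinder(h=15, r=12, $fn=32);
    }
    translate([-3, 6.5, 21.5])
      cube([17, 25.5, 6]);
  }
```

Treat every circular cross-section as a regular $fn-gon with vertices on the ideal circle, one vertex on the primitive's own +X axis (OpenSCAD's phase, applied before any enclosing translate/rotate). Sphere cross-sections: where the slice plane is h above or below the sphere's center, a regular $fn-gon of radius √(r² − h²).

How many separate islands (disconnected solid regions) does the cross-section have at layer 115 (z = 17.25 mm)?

At z = 17.25 mm: the 11×9 cube contributes its full rectangle; the sphere at (6.5, 13) is not intersected at this z (|z−center|=16.250 > r=9.5); the sphere at (8, 15) does not reach this height (|z−center|=15.750 > r=11.5); the cylinder at (11.5, 3) does not reach this height (z outside [2, 17]); After the difference (first − rest): none of the subtracted shapes is present at this height, so the 11×9 cube is unchanged — 1 connected region; the cube at (-3, 6.5) is absent (z outside [21.5, 27.5]); After the difference (first − rest): none of the subtracted shapes is present at this height, so the result so far is unchanged — 1 connected region; (rotated 15° about Z; rotation is an isometry so areas/perimeters/island counts are preserved). Overall, the cross-section is a single solid region. Island count = 1.

1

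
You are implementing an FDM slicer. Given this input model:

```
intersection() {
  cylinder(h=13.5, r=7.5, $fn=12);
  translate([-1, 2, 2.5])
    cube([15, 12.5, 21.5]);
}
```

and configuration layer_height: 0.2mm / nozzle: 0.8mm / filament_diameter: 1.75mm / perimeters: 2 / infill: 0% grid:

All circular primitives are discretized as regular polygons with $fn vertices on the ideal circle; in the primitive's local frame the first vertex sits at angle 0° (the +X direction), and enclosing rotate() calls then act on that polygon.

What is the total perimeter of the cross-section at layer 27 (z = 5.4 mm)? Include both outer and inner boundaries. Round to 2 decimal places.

23.81 mm

At z = 5.4 mm: the r=7.5 cylinder gives a regular 12-gon of circumradius 7.5 (constant along its height) (perimeter = 2·12·7.500·sin(180°/12) = 46.59 mm); the 15×12.5 cube at (-1, 2) contributes its full rectangle (perimeter 55.00 mm); Keeping only the common overlap: the 15×12.5 cube at (-1, 2) partially overlaps the r=7.5 cylinder; clipping to the common part keeps 33.09 mm² — boundary = 23.81 mm. Overall, the cross-section is a single solid region. Total boundary length (outer) = 23.81 mm.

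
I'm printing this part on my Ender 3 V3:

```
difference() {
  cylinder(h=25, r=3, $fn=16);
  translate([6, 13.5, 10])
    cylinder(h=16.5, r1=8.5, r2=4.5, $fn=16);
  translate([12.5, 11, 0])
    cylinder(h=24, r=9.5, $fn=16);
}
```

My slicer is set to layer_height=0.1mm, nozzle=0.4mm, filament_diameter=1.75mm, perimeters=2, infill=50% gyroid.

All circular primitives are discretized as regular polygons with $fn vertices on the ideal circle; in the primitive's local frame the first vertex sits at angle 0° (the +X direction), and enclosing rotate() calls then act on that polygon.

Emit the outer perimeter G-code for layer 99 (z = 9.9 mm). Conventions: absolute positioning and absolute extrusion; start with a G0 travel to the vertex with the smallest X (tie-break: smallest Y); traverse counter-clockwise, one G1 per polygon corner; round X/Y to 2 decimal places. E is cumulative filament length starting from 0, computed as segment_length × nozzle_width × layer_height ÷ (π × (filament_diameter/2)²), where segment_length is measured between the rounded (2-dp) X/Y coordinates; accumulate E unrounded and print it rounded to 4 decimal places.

G0 X-3.00 Y0.00 Z9.90
G1 X-2.77 Y-1.15 E0.0195
G1 X-2.12 Y-2.12 E0.0389
G1 X-1.15 Y-2.77 E0.0583
G1 X0.00 Y-3.00 E0.0778
G1 X1.15 Y-2.77 E0.0973
G1 X2.12 Y-2.12 E0.1168
G1 X2.77 Y-1.15 E0.1362
G1 X3.00 Y0.00 E0.1557
G1 X2.77 Y1.15 E0.1752
G1 X2.12 Y2.12 E0.1946
G1 X1.15 Y2.77 E0.2140
G1 X0.00 Y3.00 E0.2335
G1 X-1.15 Y2.77 E0.2530
G1 X-2.12 Y2.12 E0.2724
G1 X-2.77 Y1.15 E0.2919
G1 X-3.00 Y0.00 E0.3114

At z = 9.9 mm: the cylinder: section is a regular 16-gon, circumradius r=3; the cone at (6, 13.5) is absent (z outside [10, 26.5]); the r=9.5 cylinder at (12.5, 11) gives a regular 16-gon of circumradius 9.5 (constant along its height); After the difference (first − rest): starting from the r=3 cylinder, the r=9.5 cylinder at (12.5, 11) misses the remaining region (no effect) — 1 connected region. The outline is a single polygon with 16 vertices. Extrusion per mm of travel: 0.4 × 0.1 / (π × 0.875²) = 0.016630. Accumulating E over each segment gives final E = 0.3114.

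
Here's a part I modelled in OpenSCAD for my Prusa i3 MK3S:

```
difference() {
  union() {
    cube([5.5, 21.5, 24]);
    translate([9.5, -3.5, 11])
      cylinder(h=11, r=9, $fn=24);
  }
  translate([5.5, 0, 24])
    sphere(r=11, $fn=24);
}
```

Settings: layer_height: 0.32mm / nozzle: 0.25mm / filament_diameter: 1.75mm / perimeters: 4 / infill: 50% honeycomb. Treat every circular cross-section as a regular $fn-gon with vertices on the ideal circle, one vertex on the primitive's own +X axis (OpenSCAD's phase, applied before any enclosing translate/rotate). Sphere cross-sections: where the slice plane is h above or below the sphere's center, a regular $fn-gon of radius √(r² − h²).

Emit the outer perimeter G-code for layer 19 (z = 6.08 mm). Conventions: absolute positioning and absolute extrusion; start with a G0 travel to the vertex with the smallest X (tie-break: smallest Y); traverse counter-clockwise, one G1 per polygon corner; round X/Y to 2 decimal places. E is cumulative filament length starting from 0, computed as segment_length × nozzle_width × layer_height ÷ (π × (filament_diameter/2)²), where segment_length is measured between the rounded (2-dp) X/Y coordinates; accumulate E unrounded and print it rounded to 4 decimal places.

At z = 6.08 mm: the cube (footprint 5.5×21.5) is included at this height; the cylinder at (9.5, -3.5) is absent (z outside [11, 22]); Merging all regions: only the 5.5×21.5 cube is present, so the union is just that shape — 1 connected region; the sphere at (5.5, 0) is not intersected at this z (|z−center|=17.920 > r=11); Taking the first minus the rest: none of the subtracted shapes is present at this height, so that combined region is unchanged — 1 connected region. The outline is a single polygon with 4 vertices. Extrusion per mm of travel: 0.25 × 0.32 / (π × 0.875²) = 0.033260. Accumulating E over each segment gives final E = 1.7960.

G0 X0.00 Y0.00 Z6.08
G1 X5.50 Y0.00 E0.1829
G1 X5.50 Y21.50 E0.8980
G1 X0.00 Y21.50 E1.0810
G1 X0.00 Y0.00 E1.7960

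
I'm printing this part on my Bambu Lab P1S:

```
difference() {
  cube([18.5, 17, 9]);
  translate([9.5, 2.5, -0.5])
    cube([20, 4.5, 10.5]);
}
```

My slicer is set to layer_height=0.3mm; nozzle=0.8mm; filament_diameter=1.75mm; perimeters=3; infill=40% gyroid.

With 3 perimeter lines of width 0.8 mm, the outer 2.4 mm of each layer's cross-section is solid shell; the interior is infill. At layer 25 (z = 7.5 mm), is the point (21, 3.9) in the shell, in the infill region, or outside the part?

At z = 7.5 mm: the cube is present — its section is the full 18.5×17 rectangle; the cube at (9.5, 2.5) is present — its section is the full 20×4.5 rectangle; Taking the first minus the rest: starting from the 18.5×17 cube, the 20×4.5 cube at (9.5, 2.5) partially overlaps it — only the 40.50 mm² overlap (of its 90.00 mm²) is removed, clipping the outline — 1 connected region. Overall, the cross-section is a single solid region. The nearest boundary edge runs (9.50, 2.50)→(18.50, 2.50); distance from the point to it = 2.87 mm. The point is not inside any of the regions above, so it lies outside the cross-section (2.87 mm from the nearest boundary).

outside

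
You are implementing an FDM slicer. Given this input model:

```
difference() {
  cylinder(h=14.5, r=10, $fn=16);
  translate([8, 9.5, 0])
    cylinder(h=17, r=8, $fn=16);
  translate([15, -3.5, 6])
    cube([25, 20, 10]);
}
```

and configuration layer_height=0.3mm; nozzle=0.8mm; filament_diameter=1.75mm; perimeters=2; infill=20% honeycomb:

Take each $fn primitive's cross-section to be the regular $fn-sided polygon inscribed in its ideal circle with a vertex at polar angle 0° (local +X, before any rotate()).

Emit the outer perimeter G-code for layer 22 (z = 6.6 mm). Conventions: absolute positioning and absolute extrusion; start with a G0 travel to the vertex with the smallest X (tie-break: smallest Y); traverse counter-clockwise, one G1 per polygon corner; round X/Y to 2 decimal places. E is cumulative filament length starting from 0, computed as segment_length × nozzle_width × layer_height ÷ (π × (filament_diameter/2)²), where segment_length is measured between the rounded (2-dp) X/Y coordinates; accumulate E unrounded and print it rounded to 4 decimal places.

G0 X-10.00 Y0.00 Z6.60
G1 X-9.24 Y-3.83 E0.3896
G1 X-7.07 Y-7.07 E0.7787
G1 X-3.83 Y-9.24 E1.1678
G1 X0.00 Y-10.00 E1.5574
G1 X3.83 Y-9.24 E1.9470
G1 X7.07 Y-7.07 E2.3361
G1 X9.24 Y-3.83 E2.7252
G1 X10.00 Y0.00 E3.1148
G1 X9.64 Y1.83 E3.3009
G1 X8.00 Y1.50 E3.4679
G1 X4.94 Y2.11 E3.7792
G1 X2.34 Y3.84 E4.0908
G1 X0.61 Y6.44 E4.4024
G1 X0.00 Y9.50 E4.7137
G1 X0.10 Y9.98 E4.7627
G1 X0.00 Y10.00 E4.7728
G1 X-3.83 Y9.24 E5.1625
G1 X-7.07 Y7.07 E5.5516
G1 X-9.24 Y3.83 E5.9407
G1 X-10.00 Y0.00 E6.3303

At z = 6.6 mm: the r=10 cylinder gives a regular 16-gon of circumradius 10 (constant along its height); the r=8 cylinder at (8, 9.5) gives a regular 16-gon of circumradius 8 (constant along its height); the cube at (15, -3.5) (footprint 25×20) is included at this height; After the difference (first − rest): starting from the r=10 cylinder, the r=8 cylinder at (8, 9.5) partially overlaps it — only the 46.44 mm² overlap (of its 195.93 mm²) is removed, clipping the outline; the 25×20 cube at (15, -3.5) misses the remaining region (no effect) — 1 connected region. The outline is a single polygon with 20 vertices. Extrusion per mm of travel: 0.8 × 0.3 / (π × 0.875²) = 0.099780. Accumulating E over each segment gives final E = 6.3303.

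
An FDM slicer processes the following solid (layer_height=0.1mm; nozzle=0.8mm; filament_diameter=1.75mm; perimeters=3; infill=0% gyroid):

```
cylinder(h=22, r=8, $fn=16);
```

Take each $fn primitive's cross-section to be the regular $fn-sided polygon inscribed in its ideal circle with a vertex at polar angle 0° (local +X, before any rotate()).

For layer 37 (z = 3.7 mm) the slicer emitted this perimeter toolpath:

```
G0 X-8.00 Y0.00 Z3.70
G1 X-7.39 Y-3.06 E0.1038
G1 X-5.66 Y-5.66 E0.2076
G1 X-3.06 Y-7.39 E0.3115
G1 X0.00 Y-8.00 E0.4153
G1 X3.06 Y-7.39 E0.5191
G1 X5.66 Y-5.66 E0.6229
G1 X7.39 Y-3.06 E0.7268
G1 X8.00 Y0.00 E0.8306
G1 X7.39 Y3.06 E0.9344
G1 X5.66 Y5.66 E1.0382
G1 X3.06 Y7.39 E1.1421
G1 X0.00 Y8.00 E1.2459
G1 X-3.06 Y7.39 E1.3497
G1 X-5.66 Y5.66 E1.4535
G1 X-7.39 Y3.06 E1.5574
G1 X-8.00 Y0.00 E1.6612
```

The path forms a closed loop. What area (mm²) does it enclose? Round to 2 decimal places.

Apply the shoelace formula to the sequence of (X, Y) vertices; enclosed area = 195.95 mm².

195.95 mm²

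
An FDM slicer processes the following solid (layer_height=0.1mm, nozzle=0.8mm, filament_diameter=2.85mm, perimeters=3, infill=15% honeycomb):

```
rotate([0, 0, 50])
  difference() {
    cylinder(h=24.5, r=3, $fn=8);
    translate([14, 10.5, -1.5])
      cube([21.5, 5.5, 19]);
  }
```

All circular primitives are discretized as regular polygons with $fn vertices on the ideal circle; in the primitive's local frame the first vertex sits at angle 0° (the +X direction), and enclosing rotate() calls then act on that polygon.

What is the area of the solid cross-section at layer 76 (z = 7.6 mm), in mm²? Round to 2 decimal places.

25.46 mm²

At z = 7.6 mm: the cylinder: section is a regular 8-gon, circumradius r=3 (area = (8/2)·3.000²·sin(360°/8) = 25.46 mm²); the cube at (14, 10.5) is present — its section is the full 21.5×5.5 rectangle (area 118.25 mm²); Taking the first minus the rest: starting from the r=3 cylinder (25.46 mm²), the 21.5×5.5 cube at (14, 10.5) misses the remaining region (no effect) — area = 25.46 mm²; (rotated 50° about Z; rotation is an isometry so areas/perimeters/island counts are preserved). Overall, the cross-section is a single solid region. Net area = 25.46 mm².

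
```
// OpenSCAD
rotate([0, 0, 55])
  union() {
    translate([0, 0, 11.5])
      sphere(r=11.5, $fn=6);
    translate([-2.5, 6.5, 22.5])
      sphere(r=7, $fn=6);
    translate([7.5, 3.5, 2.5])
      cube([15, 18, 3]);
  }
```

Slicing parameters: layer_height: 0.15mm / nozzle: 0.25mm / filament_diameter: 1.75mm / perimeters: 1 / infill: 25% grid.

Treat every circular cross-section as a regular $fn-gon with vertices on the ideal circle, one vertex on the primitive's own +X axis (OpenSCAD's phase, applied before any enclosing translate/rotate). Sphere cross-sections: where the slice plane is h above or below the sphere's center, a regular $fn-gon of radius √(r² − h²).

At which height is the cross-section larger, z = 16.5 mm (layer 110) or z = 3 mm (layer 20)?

layer 20 (z = 3 mm)

Layer 110 (z = 16.5): the r=11.5 sphere slices to a regular 6-gon of circumradius 10.356 (√(r²−h²) with h=5 from center) (area = (6/2)·10.356²·sin(360°/6) = 278.64 mm²); the sphere at (-2.5, 6.5): section is a regular 6-gon, circumradius = √(r²−h²) = √(7²−6²) = 3.606 (area = (6/2)·3.606²·sin(360°/6) = 33.77 mm²); the cube at (7.5, 3.5) is not intersected at this z (z outside [2.5, 5.5]); Merging all regions: the regions partially overlap — summed areas 312.42 mm² minus the doubly-counted overlap 31.17 mm² gives 281.25 mm² — area = 281.25 mm²; (whole slice rotated 55° about Z — lengths, areas and connectivity unchanged). So its area = 281.25 mm². Layer 20 (z = 3): the sphere: section is a regular 6-gon, circumradius = √(r²−h²) = √(11.5²−8.5²) = 7.746 (area = (6/2)·7.746²·sin(360°/6) = 155.88 mm²); the sphere at (-2.5, 6.5) is absent (|z−center|=19.500 > r=7); the cube at (7.5, 3.5) is present — its section is the full 15×18 rectangle (area 270.00 mm²); Combining (union): the 2 present regions are separate (no shared area or edge), so areas and boundary lengths simply add and each stays a separate island — area = 425.88 mm²; (whole slice rotated 55° about Z — lengths, areas and connectivity unchanged). So its area = 425.88 mm². Layer 20 is larger (425.88 vs 281.25 mm²).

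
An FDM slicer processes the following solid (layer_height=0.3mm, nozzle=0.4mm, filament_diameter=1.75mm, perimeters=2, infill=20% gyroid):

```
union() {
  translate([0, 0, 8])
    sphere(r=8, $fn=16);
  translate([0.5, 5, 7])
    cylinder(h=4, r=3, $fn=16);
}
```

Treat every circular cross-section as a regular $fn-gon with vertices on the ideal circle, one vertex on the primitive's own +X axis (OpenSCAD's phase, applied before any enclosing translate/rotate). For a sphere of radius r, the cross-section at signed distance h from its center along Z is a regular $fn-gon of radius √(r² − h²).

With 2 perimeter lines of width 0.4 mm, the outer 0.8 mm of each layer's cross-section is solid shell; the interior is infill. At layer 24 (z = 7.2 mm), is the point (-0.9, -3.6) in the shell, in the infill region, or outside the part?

infill

At z = 7.2 mm: the r=8 sphere slices to a regular 16-gon of circumradius 7.960 (√(r²−h²) with h=0.8 from center); the r=3 cylinder at (0.5, 5) contributes a regular 16-gon of circumradius 3; Combining (union): the regions partially overlap (shared area 27.35 mm²), so overlapping operands fuse into one piece — 1 connected region. Overall, the cross-section is a single solid region. The nearest boundary edge runs (-0.00, -7.96)→(-3.05, -7.35); distance from the point to it = 4.10 mm. The point is inside the cross-section and 4.10 mm from the nearest boundary — more than the 0.8 mm shell width (2 × 0.4), so it's in the infill interior.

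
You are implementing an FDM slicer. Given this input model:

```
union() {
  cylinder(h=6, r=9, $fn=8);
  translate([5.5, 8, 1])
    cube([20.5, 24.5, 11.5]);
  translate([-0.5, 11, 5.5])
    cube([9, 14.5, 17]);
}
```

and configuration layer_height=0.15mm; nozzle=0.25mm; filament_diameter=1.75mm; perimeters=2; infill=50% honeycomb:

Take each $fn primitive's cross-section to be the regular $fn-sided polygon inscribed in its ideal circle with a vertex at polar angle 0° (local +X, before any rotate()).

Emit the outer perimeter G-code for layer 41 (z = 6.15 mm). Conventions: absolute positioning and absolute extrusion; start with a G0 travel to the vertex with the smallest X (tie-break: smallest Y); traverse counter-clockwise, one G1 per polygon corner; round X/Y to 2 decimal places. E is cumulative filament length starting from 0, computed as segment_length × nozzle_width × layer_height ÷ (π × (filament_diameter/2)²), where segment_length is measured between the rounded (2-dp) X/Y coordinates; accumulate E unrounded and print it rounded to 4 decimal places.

At z = 6.15 mm: the cylinder does not reach this height (z outside [0, 6]); the 20.5×24.5 cube at (5.5, 8) contributes its full rectangle; the cube at (-0.5, 11) (footprint 9×14.5) is included at this height; Merging all regions: the regions partially overlap (shared area 43.50 mm²), so overlapping operands fuse into one piece — 1 connected region. The outline is a single polygon with 8 vertices. Extrusion per mm of travel: 0.25 × 0.15 / (π × 0.875²) = 0.015591. Accumulating E over each segment gives final E = 1.5903.

G0 X-0.50 Y11.00 Z6.15
G1 X5.50 Y11.00 E0.0935
G1 X5.50 Y8.00 E0.1403
G1 X26.00 Y8.00 E0.4599
G1 X26.00 Y32.50 E0.8419
G1 X5.50 Y32.50 E1.1615
G1 X5.50 Y25.50 E1.2706
G1 X-0.50 Y25.50 E1.3642
G1 X-0.50 Y11.00 E1.5903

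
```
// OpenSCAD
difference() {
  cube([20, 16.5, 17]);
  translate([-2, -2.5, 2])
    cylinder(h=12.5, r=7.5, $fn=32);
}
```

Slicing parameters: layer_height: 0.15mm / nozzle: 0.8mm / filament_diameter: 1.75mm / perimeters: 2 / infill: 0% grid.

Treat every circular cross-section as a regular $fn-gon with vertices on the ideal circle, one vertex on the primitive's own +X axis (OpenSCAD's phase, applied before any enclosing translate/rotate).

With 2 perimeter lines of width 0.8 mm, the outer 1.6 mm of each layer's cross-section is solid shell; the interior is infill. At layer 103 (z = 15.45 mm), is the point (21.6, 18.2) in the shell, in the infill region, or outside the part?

outside

At z = 15.45 mm: the cube is present — its section is the full 20×16.5 rectangle; the cylinder at (-2, -2.5) is not intersected at this z (z outside [2, 14.5]); Taking the first minus the rest: none of the subtracted shapes is present at this height, so the 20×16.5 cube is unchanged — 1 connected region. Overall, the cross-section is a single solid region. The nearest boundary edge runs (20.00, 0.00)→(20.00, 16.50); distance from the point to it = 2.33 mm. The point is not inside any of the regions above, so it lies outside the cross-section (2.33 mm from the nearest boundary).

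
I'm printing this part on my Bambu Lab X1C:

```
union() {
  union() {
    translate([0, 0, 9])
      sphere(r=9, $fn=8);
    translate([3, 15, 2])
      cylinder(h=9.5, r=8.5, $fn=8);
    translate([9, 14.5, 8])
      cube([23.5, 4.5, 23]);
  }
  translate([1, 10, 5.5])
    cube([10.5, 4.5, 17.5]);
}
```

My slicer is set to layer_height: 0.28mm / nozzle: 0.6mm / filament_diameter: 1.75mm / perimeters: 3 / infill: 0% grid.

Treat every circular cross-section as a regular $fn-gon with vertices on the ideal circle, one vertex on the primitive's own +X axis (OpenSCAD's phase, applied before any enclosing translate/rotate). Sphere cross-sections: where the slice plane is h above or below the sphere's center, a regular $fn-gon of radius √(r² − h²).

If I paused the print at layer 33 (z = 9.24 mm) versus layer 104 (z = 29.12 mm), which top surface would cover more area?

Layer 33 (z = 9.24): the sphere: section is a regular 8-gon, circumradius = √(r²−h²) = √(9²−0.24²) = 8.997 (area = (8/2)·8.997²·sin(360°/8) = 228.94 mm²); the r=8.5 cylinder at (3, 15) contributes a regular 8-gon of circumradius 8.5 (area = (8/2)·8.500²·sin(360°/8) = 204.35 mm²); the 23.5×4.5 cube at (9, 14.5) contributes its full rectangle (area 105.75 mm²); Merging all regions: the regions partially overlap — summed areas 539.04 mm² minus the doubly-counted overlap 13.55 mm² gives 525.50 mm² — area = 525.50 mm²; the cube at (1, 10) (footprint 10.5×4.5) is included at this height (area 47.25 mm²); Combining (union): the regions partially overlap — summed areas 572.75 mm² minus the doubly-counted overlap 42.12 mm² gives 530.62 mm² — area = 530.62 mm². So its area = 530.62 mm². Layer 104 (z = 29.12): the sphere is absent (|z−center|=20.120 > r=9); the cylinder at (3, 15) does not reach this height (z outside [2, 11.5]); the cube at (9, 14.5) is present — its section is the full 23.5×4.5 rectangle (area 105.75 mm²); Taking the union: only the 23.5×4.5 cube at (9, 14.5) is present, so the union is just that shape — area = 105.75 mm²; the cube at (1, 10) is absent (z outside [5.5, 23]); Combining (union): only the result so far is present, so the union is just that shape — area = 105.75 mm². So its area = 105.75 mm². Layer 33 is larger (530.62 vs 105.75 mm²).

layer 33 (z = 9.24 mm)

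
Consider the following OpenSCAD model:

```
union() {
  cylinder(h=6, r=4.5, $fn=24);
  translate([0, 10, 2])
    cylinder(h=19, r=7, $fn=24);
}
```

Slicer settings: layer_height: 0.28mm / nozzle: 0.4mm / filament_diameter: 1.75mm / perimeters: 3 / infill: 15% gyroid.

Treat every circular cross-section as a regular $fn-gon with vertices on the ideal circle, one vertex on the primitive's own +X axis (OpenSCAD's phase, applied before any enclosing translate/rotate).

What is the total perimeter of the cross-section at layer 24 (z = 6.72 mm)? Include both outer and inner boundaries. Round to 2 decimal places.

43.86 mm

At z = 6.72 mm: the cylinder is absent (z outside [0, 6]); the r=7 cylinder at (0, 10) contributes a regular 24-gon of circumradius 7 (perimeter = 2·24·7.000·sin(180°/24) = 43.86 mm); Combining (union): only the r=7 cylinder at (0, 10) is present, so the union is just that shape — boundary = 43.86 mm. Overall, the cross-section is a single solid region. Total boundary length (outer) = 43.86 mm.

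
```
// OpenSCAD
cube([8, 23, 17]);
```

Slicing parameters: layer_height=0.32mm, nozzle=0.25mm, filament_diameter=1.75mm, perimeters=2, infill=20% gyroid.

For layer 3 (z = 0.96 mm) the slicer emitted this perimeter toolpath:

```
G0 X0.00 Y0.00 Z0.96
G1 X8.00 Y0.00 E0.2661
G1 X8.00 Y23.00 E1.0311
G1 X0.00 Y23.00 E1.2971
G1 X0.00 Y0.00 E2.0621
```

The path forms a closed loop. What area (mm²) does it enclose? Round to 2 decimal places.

Apply the shoelace formula to the sequence of (X, Y) vertices; enclosed area = 184.00 mm².

184.00 mm²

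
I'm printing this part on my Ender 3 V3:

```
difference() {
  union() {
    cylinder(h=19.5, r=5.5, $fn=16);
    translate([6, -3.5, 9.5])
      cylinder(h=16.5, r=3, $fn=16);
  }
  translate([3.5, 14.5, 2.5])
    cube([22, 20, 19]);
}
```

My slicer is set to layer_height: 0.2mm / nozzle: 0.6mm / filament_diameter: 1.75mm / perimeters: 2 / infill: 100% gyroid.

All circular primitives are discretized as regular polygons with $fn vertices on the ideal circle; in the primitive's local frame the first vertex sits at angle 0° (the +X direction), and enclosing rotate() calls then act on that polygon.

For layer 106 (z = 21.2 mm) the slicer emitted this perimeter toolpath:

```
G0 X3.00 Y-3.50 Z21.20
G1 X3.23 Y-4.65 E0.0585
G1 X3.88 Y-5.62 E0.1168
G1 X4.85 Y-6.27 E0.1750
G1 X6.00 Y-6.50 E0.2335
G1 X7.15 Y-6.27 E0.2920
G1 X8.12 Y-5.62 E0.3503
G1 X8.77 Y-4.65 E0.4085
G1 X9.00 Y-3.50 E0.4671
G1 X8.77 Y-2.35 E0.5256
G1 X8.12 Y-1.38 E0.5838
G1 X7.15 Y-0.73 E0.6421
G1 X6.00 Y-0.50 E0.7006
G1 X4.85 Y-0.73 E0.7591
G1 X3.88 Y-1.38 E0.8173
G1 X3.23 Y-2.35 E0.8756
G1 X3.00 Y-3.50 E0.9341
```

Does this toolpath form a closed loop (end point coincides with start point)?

yes

Start point (G0): (3.00, -3.50). End point (last G1): the path returns to the start — closed.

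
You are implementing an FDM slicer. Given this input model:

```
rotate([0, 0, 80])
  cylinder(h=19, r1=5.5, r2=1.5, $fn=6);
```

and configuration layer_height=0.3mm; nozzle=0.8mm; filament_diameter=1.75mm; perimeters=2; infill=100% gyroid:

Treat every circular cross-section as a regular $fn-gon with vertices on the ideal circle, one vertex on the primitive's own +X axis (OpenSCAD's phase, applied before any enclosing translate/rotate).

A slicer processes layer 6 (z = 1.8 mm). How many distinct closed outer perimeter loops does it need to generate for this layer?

1

At z = 1.8 mm: the cone (r1=5.5→r2=1.5) has section circumradius 5.121 here — a regular 6-gon; (rotated 80° about Z; rotation is an isometry so areas/perimeters/island counts are preserved). The result has 1 disconnected region.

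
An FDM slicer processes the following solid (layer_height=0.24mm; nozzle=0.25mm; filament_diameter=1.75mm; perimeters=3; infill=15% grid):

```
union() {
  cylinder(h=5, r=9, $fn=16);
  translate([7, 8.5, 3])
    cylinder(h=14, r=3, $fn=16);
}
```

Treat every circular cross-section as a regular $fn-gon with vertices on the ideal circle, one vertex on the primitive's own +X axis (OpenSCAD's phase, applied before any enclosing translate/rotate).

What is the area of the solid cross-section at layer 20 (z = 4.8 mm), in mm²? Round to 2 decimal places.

At z = 4.8 mm: the r=9 cylinder gives a regular 16-gon of circumradius 9 (constant along its height) (area = (16/2)·9.000²·sin(360°/16) = 247.98 mm²); the r=3 cylinder at (7, 8.5) contributes a regular 16-gon of circumradius 3 (area = (16/2)·3.000²·sin(360°/16) = 27.55 mm²); Taking the union: the regions partially overlap — summed areas 275.53 mm² minus the doubly-counted overlap 2.08 mm² gives 273.45 mm² — area = 273.45 mm². Overall, the cross-section is a single solid region. Net area = 273.45 mm².

273.45 mm²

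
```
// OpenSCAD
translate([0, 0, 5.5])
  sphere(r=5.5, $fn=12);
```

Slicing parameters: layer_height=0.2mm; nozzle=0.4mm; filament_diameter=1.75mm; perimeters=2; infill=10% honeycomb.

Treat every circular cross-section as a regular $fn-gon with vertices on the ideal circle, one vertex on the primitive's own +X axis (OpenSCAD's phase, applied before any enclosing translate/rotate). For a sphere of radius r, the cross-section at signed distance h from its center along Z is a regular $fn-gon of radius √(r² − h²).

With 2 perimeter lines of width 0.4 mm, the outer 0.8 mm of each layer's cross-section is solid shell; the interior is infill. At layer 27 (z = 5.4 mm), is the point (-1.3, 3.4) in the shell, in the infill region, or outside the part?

infill

At z = 5.4 mm: the r=5.5 sphere slices to a regular 12-gon of circumradius 5.499 (√(r²−h²) with h=0.1 from center). Overall, the cross-section is a single solid region. The nearest boundary edge runs (0.00, 5.50)→(-2.75, 4.76); distance from the point to it = 1.69 mm. The point is inside the cross-section and 1.69 mm from the nearest boundary — more than the 0.8 mm shell width (2 × 0.4), so it's in the infill interior.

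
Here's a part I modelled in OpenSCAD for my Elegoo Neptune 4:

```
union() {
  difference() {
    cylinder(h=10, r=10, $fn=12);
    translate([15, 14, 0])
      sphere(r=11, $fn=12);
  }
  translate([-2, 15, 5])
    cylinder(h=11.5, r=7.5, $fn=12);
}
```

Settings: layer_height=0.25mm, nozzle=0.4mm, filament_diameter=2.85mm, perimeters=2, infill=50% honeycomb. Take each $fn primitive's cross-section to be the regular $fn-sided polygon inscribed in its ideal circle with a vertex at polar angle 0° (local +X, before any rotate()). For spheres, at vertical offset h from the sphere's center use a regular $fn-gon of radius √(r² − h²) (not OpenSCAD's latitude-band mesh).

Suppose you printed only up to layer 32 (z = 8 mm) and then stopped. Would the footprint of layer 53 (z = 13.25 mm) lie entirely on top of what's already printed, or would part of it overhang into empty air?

Compare the two slices. At z = 8: the cylinder: section is a regular 12-gon, circumradius r=10 (area = (12/2)·10.000²·sin(360°/12) = 300.00 mm²); the sphere at (15, 14): section is a regular 12-gon, circumradius = √(r²−h²) = √(11²−8²) = 7.550 (area = (12/2)·7.550²·sin(360°/12) = 171.00 mm²); Taking the first minus the rest: starting from the r=10 cylinder (300.00 mm²), the r=11 sphere at (15, 14) misses the remaining region (no effect) — area = 300.00 mm²; the r=7.5 cylinder at (-2, 15) gives a regular 12-gon of circumradius 7.5 (constant along its height) (area = (12/2)·7.500²·sin(360°/12) = 168.75 mm²); Taking the union: the regions partially overlap — summed areas 468.75 mm² minus the doubly-counted overlap 10.49 mm² gives 458.26 mm² — area = 458.26 mm². At z = 13.25: the cylinder does not reach this height (z outside [0, 10]); the sphere at (15, 14) is absent (|z−center|=13.250 > r=11); Subtracting the remaining from the first: the first operand is absent here, so nothing remains; the r=7.5 cylinder at (-2, 15) gives a regular 12-gon of circumradius 7.5 (constant along its height) (area = (12/2)·7.500²·sin(360°/12) = 168.75 mm²); Merging all regions: only the r=7.5 cylinder at (-2, 15) is present, so the union is just that shape — area = 168.75 mm². Checking containment: the cross-section at z = 13.25 is a subset of the cross-section at z = 8.

entirely on top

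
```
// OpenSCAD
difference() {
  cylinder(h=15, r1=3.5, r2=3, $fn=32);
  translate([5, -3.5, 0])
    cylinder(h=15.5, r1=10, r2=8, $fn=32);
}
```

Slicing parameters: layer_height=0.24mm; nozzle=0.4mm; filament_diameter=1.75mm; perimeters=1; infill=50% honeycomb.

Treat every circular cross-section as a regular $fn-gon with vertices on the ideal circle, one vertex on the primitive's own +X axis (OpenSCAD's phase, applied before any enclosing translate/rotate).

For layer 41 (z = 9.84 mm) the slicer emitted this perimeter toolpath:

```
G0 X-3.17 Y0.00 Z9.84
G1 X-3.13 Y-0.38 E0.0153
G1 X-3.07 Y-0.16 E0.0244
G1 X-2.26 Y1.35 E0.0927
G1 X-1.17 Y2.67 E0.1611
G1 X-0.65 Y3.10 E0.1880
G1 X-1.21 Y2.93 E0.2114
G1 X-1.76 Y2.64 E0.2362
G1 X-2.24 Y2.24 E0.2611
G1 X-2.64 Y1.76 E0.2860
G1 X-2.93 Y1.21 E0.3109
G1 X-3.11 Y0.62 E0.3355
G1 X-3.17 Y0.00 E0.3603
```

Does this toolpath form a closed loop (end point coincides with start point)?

Start point (G0): (-3.17, 0.00). End point (last G1): the path returns to the start — closed.

yes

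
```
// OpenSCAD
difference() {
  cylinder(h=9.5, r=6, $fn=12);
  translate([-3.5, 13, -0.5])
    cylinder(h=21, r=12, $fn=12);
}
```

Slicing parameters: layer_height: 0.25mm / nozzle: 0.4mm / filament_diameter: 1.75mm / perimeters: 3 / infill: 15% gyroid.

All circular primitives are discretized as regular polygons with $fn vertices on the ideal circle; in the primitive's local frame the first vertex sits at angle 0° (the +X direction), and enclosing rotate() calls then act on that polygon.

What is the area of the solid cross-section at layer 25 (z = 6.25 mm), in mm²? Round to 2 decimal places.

78.36 mm²

At z = 6.25 mm: the r=6 cylinder gives a regular 12-gon of circumradius 6 (constant along its height) (area = (12/2)·6.000²·sin(360°/12) = 108.00 mm²); the r=12 cylinder at (-3.5, 13) gives a regular 12-gon of circumradius 12 (constant along its height) (area = (12/2)·12.000²·sin(360°/12) = 432.00 mm²); Subtracting the remaining from the first: starting from the r=6 cylinder (108.00 mm²), the r=12 cylinder at (-3.5, 13) partially overlaps it — only the 29.64 mm² overlap (of its 432.00 mm²) is removed, clipping the outline — area = 78.36 mm². Overall, the cross-section is a single solid region. Net area = 78.36 mm².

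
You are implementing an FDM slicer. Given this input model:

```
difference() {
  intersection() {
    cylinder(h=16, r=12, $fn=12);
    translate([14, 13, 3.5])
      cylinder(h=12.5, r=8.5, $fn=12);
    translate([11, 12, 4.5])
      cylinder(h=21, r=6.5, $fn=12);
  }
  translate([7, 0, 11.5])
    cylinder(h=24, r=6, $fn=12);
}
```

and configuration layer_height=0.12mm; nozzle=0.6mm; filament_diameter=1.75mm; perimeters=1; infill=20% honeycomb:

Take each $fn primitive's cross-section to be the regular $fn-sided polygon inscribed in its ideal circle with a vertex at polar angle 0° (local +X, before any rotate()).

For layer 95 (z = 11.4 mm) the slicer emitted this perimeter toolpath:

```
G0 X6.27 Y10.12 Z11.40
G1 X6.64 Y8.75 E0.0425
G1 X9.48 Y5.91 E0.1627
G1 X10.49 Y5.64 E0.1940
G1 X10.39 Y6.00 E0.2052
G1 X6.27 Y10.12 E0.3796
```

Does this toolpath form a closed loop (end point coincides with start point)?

Start point (G0): (6.27, 10.12). End point (last G1): the path returns to the start — closed.

yes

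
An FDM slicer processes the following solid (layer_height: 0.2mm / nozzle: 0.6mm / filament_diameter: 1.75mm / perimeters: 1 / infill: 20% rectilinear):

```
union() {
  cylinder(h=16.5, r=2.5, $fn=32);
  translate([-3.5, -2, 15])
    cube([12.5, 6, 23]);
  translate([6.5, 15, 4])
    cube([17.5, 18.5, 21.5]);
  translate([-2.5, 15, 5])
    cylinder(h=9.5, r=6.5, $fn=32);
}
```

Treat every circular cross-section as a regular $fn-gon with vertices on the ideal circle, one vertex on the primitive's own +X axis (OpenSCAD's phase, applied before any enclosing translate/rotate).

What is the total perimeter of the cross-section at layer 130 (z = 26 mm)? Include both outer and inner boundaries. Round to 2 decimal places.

At z = 26 mm: the cylinder is not intersected at this z (z outside [0, 16.5]); the cube at (-3.5, -2) is present — its section is the full 12.5×6 rectangle (perimeter 37.00 mm); the cube at (6.5, 15) is absent (z outside [4, 25.5]); the cylinder at (-2.5, 15) is absent (z outside [5, 14.5]); Combining (union): only the 12.5×6 cube at (-3.5, -2) is present, so the union is just that shape — boundary = 37.00 mm. Overall, the cross-section is a single solid region. Total boundary length (outer) = 37.00 mm.

37.00 mm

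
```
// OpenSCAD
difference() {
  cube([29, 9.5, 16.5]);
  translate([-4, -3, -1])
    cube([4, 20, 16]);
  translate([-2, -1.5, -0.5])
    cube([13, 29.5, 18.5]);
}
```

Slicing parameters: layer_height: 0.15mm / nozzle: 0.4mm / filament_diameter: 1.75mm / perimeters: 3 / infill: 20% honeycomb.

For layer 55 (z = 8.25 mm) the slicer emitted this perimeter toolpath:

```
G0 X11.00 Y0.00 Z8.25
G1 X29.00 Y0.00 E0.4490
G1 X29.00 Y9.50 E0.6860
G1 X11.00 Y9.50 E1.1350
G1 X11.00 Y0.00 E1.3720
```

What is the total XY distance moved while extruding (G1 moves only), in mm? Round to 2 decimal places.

55.00 mm

Sum the Euclidean lengths of each G1 segment: total = 55.00 mm.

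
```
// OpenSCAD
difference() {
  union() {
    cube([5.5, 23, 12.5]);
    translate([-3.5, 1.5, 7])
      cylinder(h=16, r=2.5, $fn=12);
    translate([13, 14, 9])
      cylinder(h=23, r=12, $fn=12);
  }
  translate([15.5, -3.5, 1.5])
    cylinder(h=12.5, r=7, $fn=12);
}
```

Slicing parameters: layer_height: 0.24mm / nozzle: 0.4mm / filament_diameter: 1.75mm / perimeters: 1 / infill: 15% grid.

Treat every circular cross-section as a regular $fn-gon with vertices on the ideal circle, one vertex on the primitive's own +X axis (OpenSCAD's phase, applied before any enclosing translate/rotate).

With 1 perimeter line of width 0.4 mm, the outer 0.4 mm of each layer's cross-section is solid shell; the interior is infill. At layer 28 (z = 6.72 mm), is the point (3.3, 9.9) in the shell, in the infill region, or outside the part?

infill

At z = 6.72 mm: the cube is present — its section is the full 5.5×23 rectangle; the cylinder at (-3.5, 1.5) does not reach this height (z outside [7, 23]); the cylinder at (13, 14) is not intersected at this z (z outside [9, 32]); Merging all regions: only the 5.5×23 cube is present, so the union is just that shape — 1 connected region; the r=7 cylinder at (15.5, -3.5) gives a regular 12-gon of circumradius 7 (constant along its height); Taking the first minus the rest: starting from that combined region, the r=7 cylinder at (15.5, -3.5) misses the remaining region (no effect) — 1 connected region. Overall, the cross-section is a single solid region. The nearest boundary edge runs (5.50, 23.00)→(5.50, 0.00); distance from the point to it = 2.20 mm. The point is inside the cross-section and 2.20 mm from the nearest boundary — more than the 0.4 mm shell width (1 × 0.4), so it's in the infill interior.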